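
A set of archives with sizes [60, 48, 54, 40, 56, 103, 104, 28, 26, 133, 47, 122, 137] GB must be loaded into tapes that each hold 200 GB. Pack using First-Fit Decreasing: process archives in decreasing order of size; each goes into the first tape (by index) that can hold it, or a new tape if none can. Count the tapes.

Sorted descending: 137, 133, 122, 104, 103, 60, 56, 54, 48, 47, 40, 28, 26.
Put 137 GB in tape 1; 63 GB remain.
Put 133 GB in tape 2; 67 GB remain.
Put 122 GB in tape 3; 78 GB remain.
Put 104 GB in tape 4; 96 GB remain.
Put 103 GB in tape 5; 97 GB remain.
Put 60 GB in tape 1; 3 GB remain.
Put 56 GB in tape 2; 11 GB remain.
Put 54 GB in tape 3; 24 GB remain.
Put 48 GB in tape 4; 48 GB remain.
Put 47 GB in tape 4; 1 GB remain.
Put 40 GB in tape 5; 57 GB remain.
Put 28 GB in tape 5; 29 GB remain.
Put 26 GB in tape 5; 3 GB remain.
Final tapes: [137,60] [133,56] [122,54] [104,48,47] [103,40,28,26].

5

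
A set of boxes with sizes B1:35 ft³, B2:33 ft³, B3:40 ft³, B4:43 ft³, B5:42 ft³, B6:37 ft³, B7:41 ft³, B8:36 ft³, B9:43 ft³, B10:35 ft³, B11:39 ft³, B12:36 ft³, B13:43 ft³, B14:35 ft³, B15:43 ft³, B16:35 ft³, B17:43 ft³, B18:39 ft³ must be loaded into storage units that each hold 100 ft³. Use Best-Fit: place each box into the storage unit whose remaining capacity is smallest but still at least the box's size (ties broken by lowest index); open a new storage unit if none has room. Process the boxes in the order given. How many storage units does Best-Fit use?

Put B1 (35 ft³) in storage unit 1; 65 ft³ remain.
Put B2 (33 ft³) in storage unit 1; 32 ft³ remain.
Put B3 (40 ft³) in storage unit 2; 60 ft³ remain.
Put B4 (43 ft³) in storage unit 2; 17 ft³ remain.
Put B5 (42 ft³) in storage unit 3; 58 ft³ remain.
Put B6 (37 ft³) in storage unit 3; 21 ft³ remain.
Put B7 (41 ft³) in storage unit 4; 59 ft³ remain.
Put B8 (36 ft³) in storage unit 4; 23 ft³ remain.
Put B9 (43 ft³) in storage unit 5; 57 ft³ remain.
Put B10 (35 ft³) in storage unit 5; 22 ft³ remain.
Put B11 (39 ft³) in storage unit 6; 61 ft³ remain.
Put B12 (36 ft³) in storage unit 6; 25 ft³ remain.
Put B13 (43 ft³) in storage unit 7; 57 ft³ remain.
Put B14 (35 ft³) in storage unit 7; 22 ft³ remain.
Put B15 (43 ft³) in storage unit 8; 57 ft³ remain.
Put B16 (35 ft³) in storage unit 8; 22 ft³ remain.
Put B17 (43 ft³) in storage unit 9; 57 ft³ remain.
Put B18 (39 ft³) in storage unit 9; 18 ft³ remain.

9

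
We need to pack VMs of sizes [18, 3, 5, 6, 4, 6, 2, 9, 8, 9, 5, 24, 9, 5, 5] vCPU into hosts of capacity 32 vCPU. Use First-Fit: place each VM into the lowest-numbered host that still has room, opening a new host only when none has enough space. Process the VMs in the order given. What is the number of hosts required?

18 vCPU → host 1 (remaining 14 vCPU)
3 vCPU → host 1 (remaining 11 vCPU)
5 vCPU → host 1 (remaining 6 vCPU)
6 vCPU → host 1 (remaining 0 vCPU)
4 vCPU → host 2 (remaining 28 vCPU)
6 vCPU → host 2 (remaining 22 vCPU)
2 vCPU → host 2 (remaining 20 vCPU)
9 vCPU → host 2 (remaining 11 vCPU)
8 vCPU → host 2 (remaining 3 vCPU)
9 vCPU → host 3 (remaining 23 vCPU)
5 vCPU → host 3 (remaining 18 vCPU)
24 vCPU → host 4 (remaining 8 vCPU)
9 vCPU → host 3 (remaining 9 vCPU)
5 vCPU → host 3 (remaining 4 vCPU)
5 vCPU → host 4 (remaining 3 vCPU)
Final hosts: [18,3,5,6] [4,6,2,9,8] [9,5,9,5] [24,5].

4 hosts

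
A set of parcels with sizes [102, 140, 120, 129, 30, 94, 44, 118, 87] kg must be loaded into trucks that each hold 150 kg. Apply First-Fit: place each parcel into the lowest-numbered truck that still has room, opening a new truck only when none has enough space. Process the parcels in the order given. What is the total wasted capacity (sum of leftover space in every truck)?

186

Put 102 kg in truck 1; 48 kg remain.
Put 140 kg in truck 2; 10 kg remain.
Put 120 kg in truck 3; 30 kg remain.
Put 129 kg in truck 4; 21 kg remain.
Put 30 kg in truck 1; 18 kg remain.
Put 94 kg in truck 5; 56 kg remain.
Put 44 kg in truck 5; 12 kg remain.
Put 118 kg in truck 6; 32 kg remain.
Put 87 kg in truck 7; 63 kg remain.
7 trucks × 150 kg = 1050 kg; used 864 kg; unused 186 kg.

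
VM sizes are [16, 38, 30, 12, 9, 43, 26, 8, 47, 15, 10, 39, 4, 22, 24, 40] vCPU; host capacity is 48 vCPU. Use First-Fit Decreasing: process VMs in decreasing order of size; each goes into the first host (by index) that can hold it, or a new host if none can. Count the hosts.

9 hosts

Sorted descending: 47, 43, 40, 39, 38, 30, 26, 24, 22, 16, 15, 12, 10, 9, 8, 4.
47 vCPU → host 1 (remaining 1 vCPU)
43 vCPU → host 2 (remaining 5 vCPU)
40 vCPU → host 3 (remaining 8 vCPU)
39 vCPU → host 4 (remaining 9 vCPU)
38 vCPU → host 5 (remaining 10 vCPU)
30 vCPU → host 6 (remaining 18 vCPU)
26 vCPU → host 7 (remaining 22 vCPU)
24 vCPU → host 8 (remaining 24 vCPU)
22 vCPU → host 7 (remaining 0 vCPU)
16 vCPU → host 6 (remaining 2 vCPU)
15 vCPU → host 8 (remaining 9 vCPU)
12 vCPU → host 9 (remaining 36 vCPU)
10 vCPU → host 5 (remaining 0 vCPU)
9 vCPU → host 4 (remaining 0 vCPU)
8 vCPU → host 3 (remaining 0 vCPU)
4 vCPU → host 2 (remaining 1 vCPU)
Final hosts: [47] [43,4] [40,8] [39,9] [38,10] [30,16] [26,22] [24,15] [12].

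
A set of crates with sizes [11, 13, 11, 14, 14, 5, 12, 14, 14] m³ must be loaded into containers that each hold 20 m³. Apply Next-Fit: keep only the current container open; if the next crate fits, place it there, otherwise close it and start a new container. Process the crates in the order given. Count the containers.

8

11 m³ → container 1 (remaining 9 m³)
13 m³ → container 2 (remaining 7 m³)
11 m³ → container 3 (remaining 9 m³)
14 m³ → container 4 (remaining 6 m³)
14 m³ → container 5 (remaining 6 m³)
5 m³ → container 5 (remaining 1 m³)
12 m³ → container 6 (remaining 8 m³)
14 m³ → container 7 (remaining 6 m³)
14 m³ → container 8 (remaining 6 m³)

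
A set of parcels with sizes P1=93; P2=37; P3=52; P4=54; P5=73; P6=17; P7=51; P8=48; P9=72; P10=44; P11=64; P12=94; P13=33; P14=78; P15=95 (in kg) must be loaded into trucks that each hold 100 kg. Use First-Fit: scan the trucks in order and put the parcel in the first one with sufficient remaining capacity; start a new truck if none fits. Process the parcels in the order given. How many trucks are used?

truck 1: place P1 (93 kg), 7 kg left
truck 2: place P2 (37 kg), 63 kg left
truck 2: place P3 (52 kg), 11 kg left
truck 3: place P4 (54 kg), 46 kg left
truck 4: place P5 (73 kg), 27 kg left
truck 3: place P6 (17 kg), 29 kg left
truck 5: place P7 (51 kg), 49 kg left
truck 5: place P8 (48 kg), 1 kg left
truck 6: place P9 (72 kg), 28 kg left
truck 7: place P10 (44 kg), 56 kg left
truck 8: place P11 (64 kg), 36 kg left
truck 9: place P12 (94 kg), 6 kg left
truck 7: place P13 (33 kg), 23 kg left
truck 10: place P14 (78 kg), 22 kg left
truck 11: place P15 (95 kg), 5 kg left

11 trucks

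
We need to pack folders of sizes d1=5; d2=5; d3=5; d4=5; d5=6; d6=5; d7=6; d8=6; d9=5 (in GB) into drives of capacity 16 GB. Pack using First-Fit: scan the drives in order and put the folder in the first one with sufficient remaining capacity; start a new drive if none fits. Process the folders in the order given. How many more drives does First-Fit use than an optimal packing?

1

First-Fit: [5,5,5] [5,6,5] [6,6] [5] → 4 drives.
Total size 48 GB; any packing needs at least ⌈48/16⌉ = 3 drives.
An optimal packing achieves that bound: [6,5,5] [6,5,5] [6,5,5] → 3 drives.
Excess: 4 − 3 = 1.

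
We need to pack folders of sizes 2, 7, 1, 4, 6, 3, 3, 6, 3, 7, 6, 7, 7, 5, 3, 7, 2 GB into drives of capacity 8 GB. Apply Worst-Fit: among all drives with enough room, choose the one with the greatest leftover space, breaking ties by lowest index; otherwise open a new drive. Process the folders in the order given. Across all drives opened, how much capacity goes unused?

17

2 GB → drive 1 (remaining 6 GB)
7 GB → drive 2 (remaining 1 GB)
1 GB → drive 1 (remaining 5 GB)
4 GB → drive 1 (remaining 1 GB)
6 GB → drive 3 (remaining 2 GB)
3 GB → drive 4 (remaining 5 GB)
3 GB → drive 4 (remaining 2 GB)
6 GB → drive 5 (remaining 2 GB)
3 GB → drive 6 (remaining 5 GB)
7 GB → drive 7 (remaining 1 GB)
6 GB → drive 8 (remaining 2 GB)
7 GB → drive 9 (remaining 1 GB)
7 GB → drive 10 (remaining 1 GB)
5 GB → drive 6 (remaining 0 GB)
3 GB → drive 11 (remaining 5 GB)
7 GB → drive 12 (remaining 1 GB)
2 GB → drive 11 (remaining 3 GB)
12 drives × 8 GB = 96 GB; used 79 GB; unused 17 GB.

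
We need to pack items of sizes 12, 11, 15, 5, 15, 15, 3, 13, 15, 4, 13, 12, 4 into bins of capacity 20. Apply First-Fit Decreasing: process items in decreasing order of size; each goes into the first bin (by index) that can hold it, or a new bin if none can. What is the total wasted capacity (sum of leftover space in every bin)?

43

Sorted descending: 15, 15, 15, 15, 13, 13, 12, 12, 11, 5, 4, 4, 3.
bin 1: place 15, 5 left
bin 2: place 15, 5 left
bin 3: place 15, 5 left
bin 4: place 15, 5 left
bin 5: place 13, 7 left
bin 6: place 13, 7 left
bin 7: place 12, 8 left
bin 8: place 12, 8 left
bin 9: place 11, 9 left
bin 1: place 5, 0 left
bin 2: place 4, 1 left
bin 3: place 4, 1 left
bin 4: place 3, 2 left
9 bins × 20 = 180; used 137; unused 43.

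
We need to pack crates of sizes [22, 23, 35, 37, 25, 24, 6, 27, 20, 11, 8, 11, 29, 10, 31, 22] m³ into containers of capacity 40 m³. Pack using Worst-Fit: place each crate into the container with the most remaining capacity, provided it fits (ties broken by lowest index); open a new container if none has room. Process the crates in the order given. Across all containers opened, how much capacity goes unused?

container 1: place 22 m³, 18 m³ left
container 2: place 23 m³, 17 m³ left
container 3: place 35 m³, 5 m³ left
container 4: place 37 m³, 3 m³ left
container 5: place 25 m³, 15 m³ left
container 6: place 24 m³, 16 m³ left
container 1: place 6 m³, 12 m³ left
container 7: place 27 m³, 13 m³ left
container 8: place 20 m³, 20 m³ left
container 8: place 11 m³, 9 m³ left
container 2: place 8 m³, 9 m³ left
container 6: place 11 m³, 5 m³ left
container 9: place 29 m³, 11 m³ left
container 5: place 10 m³, 5 m³ left
container 10: place 31 m³, 9 m³ left
container 11: place 22 m³, 18 m³ left
11 containers × 40 m³ = 440 m³; used 341 m³; unused 99 m³.

99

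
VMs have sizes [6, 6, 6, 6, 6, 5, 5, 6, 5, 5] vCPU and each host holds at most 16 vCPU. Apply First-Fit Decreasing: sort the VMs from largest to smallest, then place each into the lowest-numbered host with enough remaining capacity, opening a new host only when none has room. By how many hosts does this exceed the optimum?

1

First-Fit Decreasing: [6,6] [6,6] [6,6] [5,5,5] [5] → 5 hosts.
Total size 56 vCPU; any packing needs at least ⌈56/16⌉ = 4 hosts.
An optimal packing achieves that bound: [6,6] [6,6] [6,5,5] [6,5,5] → 4 hosts.
Excess: 5 − 4 = 1.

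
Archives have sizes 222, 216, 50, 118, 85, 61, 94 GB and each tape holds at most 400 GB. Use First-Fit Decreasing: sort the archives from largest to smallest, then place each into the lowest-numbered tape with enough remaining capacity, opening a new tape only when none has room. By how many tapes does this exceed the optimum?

First-Fit Decreasing: [222,118,50] [216,94,85] [61] → 3 tapes.
Total size 846 GB; any packing needs at least ⌈846/400⌉ = 3 tapes.
So 3 is already optimal.

0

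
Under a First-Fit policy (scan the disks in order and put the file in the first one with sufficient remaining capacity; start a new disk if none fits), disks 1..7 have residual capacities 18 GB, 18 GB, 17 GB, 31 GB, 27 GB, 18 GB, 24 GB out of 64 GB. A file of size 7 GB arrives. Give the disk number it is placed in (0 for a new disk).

1

Disks with room: disk 1 (18 GB), disk 2 (18 GB), disk 3 (17 GB), disk 4 (31 GB), disk 5 (27 GB), disk 6 (18 GB), disk 7 (24 GB).
The first with room is disk 1.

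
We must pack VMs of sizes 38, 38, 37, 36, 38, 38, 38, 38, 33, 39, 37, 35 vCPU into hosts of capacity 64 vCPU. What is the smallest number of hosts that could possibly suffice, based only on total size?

7 hosts

Total size = 38 + 38 + 37 + 36 + 38 + 38 + 38 + 38 + 33 + 39 + 37 + 35 = 445 vCPU.
⌈445 / 64⌉ = 7.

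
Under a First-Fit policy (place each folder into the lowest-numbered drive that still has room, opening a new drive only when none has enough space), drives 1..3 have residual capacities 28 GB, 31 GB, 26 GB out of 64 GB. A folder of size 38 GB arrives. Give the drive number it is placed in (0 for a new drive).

No drive has ≥ 38 GB free, so a new drive is opened.

0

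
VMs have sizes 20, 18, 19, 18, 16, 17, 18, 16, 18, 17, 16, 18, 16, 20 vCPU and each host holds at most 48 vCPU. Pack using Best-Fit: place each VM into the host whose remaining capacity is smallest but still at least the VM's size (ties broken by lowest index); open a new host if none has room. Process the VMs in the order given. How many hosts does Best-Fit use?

7

20 vCPU → host 1 (remaining 28 vCPU)
18 vCPU → host 1 (remaining 10 vCPU)
19 vCPU → host 2 (remaining 29 vCPU)
18 vCPU → host 2 (remaining 11 vCPU)
16 vCPU → host 3 (remaining 32 vCPU)
17 vCPU → host 3 (remaining 15 vCPU)
18 vCPU → host 4 (remaining 30 vCPU)
16 vCPU → host 4 (remaining 14 vCPU)
18 vCPU → host 5 (remaining 30 vCPU)
17 vCPU → host 5 (remaining 13 vCPU)
16 vCPU → host 6 (remaining 32 vCPU)
18 vCPU → host 6 (remaining 14 vCPU)
16 vCPU → host 7 (remaining 32 vCPU)
20 vCPU → host 7 (remaining 12 vCPU)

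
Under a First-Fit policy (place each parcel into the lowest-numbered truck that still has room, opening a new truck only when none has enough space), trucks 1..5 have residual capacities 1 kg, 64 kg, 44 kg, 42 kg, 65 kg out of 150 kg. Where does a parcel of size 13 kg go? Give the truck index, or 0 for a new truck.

2

Trucks with room: truck 2 (64 kg), truck 3 (44 kg), truck 4 (42 kg), truck 5 (65 kg).
The first with room is truck 2.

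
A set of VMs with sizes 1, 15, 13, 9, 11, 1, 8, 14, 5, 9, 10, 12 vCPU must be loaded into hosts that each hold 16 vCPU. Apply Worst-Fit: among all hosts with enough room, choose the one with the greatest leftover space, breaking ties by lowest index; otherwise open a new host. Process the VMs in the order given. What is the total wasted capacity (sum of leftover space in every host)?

1 vCPU → host 1 (remaining 15 vCPU)
15 vCPU → host 1 (remaining 0 vCPU)
13 vCPU → host 2 (remaining 3 vCPU)
9 vCPU → host 3 (remaining 7 vCPU)
11 vCPU → host 4 (remaining 5 vCPU)
1 vCPU → host 3 (remaining 6 vCPU)
8 vCPU → host 5 (remaining 8 vCPU)
14 vCPU → host 6 (remaining 2 vCPU)
5 vCPU → host 5 (remaining 3 vCPU)
9 vCPU → host 7 (remaining 7 vCPU)
10 vCPU → host 8 (remaining 6 vCPU)
12 vCPU → host 9 (remaining 4 vCPU)
9 hosts × 16 vCPU = 144 vCPU; used 108 vCPU; unused 36 vCPU.

36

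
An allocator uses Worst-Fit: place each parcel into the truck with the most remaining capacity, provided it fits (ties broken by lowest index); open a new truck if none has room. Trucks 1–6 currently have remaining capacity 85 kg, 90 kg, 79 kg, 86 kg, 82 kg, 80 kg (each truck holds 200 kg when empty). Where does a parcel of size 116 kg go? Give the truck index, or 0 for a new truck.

No truck has ≥ 116 kg free, so a new truck is opened.

0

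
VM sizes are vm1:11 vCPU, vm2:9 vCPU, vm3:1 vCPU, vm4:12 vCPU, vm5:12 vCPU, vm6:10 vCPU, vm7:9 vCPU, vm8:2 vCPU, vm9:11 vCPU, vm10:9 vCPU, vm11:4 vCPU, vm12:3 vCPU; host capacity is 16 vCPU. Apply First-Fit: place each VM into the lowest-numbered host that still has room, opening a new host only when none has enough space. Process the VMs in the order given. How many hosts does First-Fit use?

vm1 (11 vCPU) → host 1 (remaining 5 vCPU)
vm2 (9 vCPU) → host 2 (remaining 7 vCPU)
vm3 (1 vCPU) → host 1 (remaining 4 vCPU)
vm4 (12 vCPU) → host 3 (remaining 4 vCPU)
vm5 (12 vCPU) → host 4 (remaining 4 vCPU)
vm6 (10 vCPU) → host 5 (remaining 6 vCPU)
vm7 (9 vCPU) → host 6 (remaining 7 vCPU)
vm8 (2 vCPU) → host 1 (remaining 2 vCPU)
vm9 (11 vCPU) → host 7 (remaining 5 vCPU)
vm10 (9 vCPU) → host 8 (remaining 7 vCPU)
vm11 (4 vCPU) → host 2 (remaining 3 vCPU)
vm12 (3 vCPU) → host 2 (remaining 0 vCPU)

8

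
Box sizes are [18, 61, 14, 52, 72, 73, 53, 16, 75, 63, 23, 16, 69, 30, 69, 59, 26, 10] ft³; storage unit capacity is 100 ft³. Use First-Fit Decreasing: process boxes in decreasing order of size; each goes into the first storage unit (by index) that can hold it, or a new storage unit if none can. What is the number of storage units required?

10 storage units

Sorted descending: 75, 73, 72, 69, 69, 63, 61, 59, 53, 52, 30, 26, 23, 18, 16, 16, 14, 10.
Put 75 ft³ in storage unit 1; 25 ft³ remain.
Put 73 ft³ in storage unit 2; 27 ft³ remain.
Put 72 ft³ in storage unit 3; 28 ft³ remain.
Put 69 ft³ in storage unit 4; 31 ft³ remain.
Put 69 ft³ in storage unit 5; 31 ft³ remain.
Put 63 ft³ in storage unit 6; 37 ft³ remain.
Put 61 ft³ in storage unit 7; 39 ft³ remain.
Put 59 ft³ in storage unit 8; 41 ft³ remain.
Put 53 ft³ in storage unit 9; 47 ft³ remain.
Put 52 ft³ in storage unit 10; 48 ft³ remain.
Put 30 ft³ in storage unit 4; 1 ft³ remain.
Put 26 ft³ in storage unit 2; 1 ft³ remain.
Put 23 ft³ in storage unit 1; 2 ft³ remain.
Put 18 ft³ in storage unit 3; 10 ft³ remain.
Put 16 ft³ in storage unit 5; 15 ft³ remain.
Put 16 ft³ in storage unit 6; 21 ft³ remain.
Put 14 ft³ in storage unit 5; 1 ft³ remain.
Put 10 ft³ in storage unit 3; 0 ft³ remain.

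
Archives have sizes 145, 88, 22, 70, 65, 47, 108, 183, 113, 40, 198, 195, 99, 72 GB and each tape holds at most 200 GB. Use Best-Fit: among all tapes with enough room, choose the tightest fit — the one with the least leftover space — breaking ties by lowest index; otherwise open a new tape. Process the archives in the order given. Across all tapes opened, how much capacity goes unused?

355

tape 1: place 145 GB, 55 GB left
tape 2: place 88 GB, 112 GB left
tape 1: place 22 GB, 33 GB left
tape 2: place 70 GB, 42 GB left
tape 3: place 65 GB, 135 GB left
tape 3: place 47 GB, 88 GB left
tape 4: place 108 GB, 92 GB left
tape 5: place 183 GB, 17 GB left
tape 6: place 113 GB, 87 GB left
tape 2: place 40 GB, 2 GB left
tape 7: place 198 GB, 2 GB left
tape 8: place 195 GB, 5 GB left
tape 9: place 99 GB, 101 GB left
tape 6: place 72 GB, 15 GB left
9 tapes × 200 GB = 1800 GB; used 1445 GB; unused 355 GB.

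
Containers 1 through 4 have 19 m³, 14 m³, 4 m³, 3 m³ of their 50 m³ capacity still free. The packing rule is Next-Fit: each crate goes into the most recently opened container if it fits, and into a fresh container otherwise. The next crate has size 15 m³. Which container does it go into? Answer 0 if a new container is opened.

Next-Fit only looks at container 4, which has 3 m³ free.
15 m³ does not fit, so a new container is opened.

0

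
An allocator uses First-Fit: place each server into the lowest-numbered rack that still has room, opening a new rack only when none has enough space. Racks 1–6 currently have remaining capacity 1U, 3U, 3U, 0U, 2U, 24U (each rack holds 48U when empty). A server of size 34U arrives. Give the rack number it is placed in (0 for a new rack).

0

No rack has ≥ 34U free, so a new rack is opened.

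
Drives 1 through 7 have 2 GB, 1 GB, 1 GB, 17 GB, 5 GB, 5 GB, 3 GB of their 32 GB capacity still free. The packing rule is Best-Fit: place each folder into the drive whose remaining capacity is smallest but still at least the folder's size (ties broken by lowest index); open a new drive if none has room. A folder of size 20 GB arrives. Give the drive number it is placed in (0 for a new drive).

0

No drive has ≥ 20 GB free, so a new drive is opened.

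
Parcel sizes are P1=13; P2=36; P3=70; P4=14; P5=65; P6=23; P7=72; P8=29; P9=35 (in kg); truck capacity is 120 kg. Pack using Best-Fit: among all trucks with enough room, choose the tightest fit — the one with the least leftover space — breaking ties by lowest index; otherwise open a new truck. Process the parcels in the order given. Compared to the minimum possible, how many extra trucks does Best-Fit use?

Best-Fit: [13,36,70] [14,65,23] [72,29] [35] → 4 trucks.
Total size 357 kg; any packing needs at least ⌈357/120⌉ = 3 trucks.
An optimal packing achieves that bound: [72,35,13] [70,36,14] [65,29,23] → 3 trucks.
Excess: 4 − 3 = 1.

1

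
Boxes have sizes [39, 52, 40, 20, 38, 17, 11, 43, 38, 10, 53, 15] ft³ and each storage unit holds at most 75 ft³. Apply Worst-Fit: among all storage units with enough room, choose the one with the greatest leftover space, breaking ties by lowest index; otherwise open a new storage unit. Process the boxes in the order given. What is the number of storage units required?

39 ft³ → storage unit 1 (remaining 36 ft³)
52 ft³ → storage unit 2 (remaining 23 ft³)
40 ft³ → storage unit 3 (remaining 35 ft³)
20 ft³ → storage unit 1 (remaining 16 ft³)
38 ft³ → storage unit 4 (remaining 37 ft³)
17 ft³ → storage unit 4 (remaining 20 ft³)
11 ft³ → storage unit 3 (remaining 24 ft³)
43 ft³ → storage unit 5 (remaining 32 ft³)
38 ft³ → storage unit 6 (remaining 37 ft³)
10 ft³ → storage unit 6 (remaining 27 ft³)
53 ft³ → storage unit 7 (remaining 22 ft³)
15 ft³ → storage unit 5 (remaining 17 ft³)
Final storage units: [39,20] [52] [40,11] [38,17] [43,15] [38,10] [53].

7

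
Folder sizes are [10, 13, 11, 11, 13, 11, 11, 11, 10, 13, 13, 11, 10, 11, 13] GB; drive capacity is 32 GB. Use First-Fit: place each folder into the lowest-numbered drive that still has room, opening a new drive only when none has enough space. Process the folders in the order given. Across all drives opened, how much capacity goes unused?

52

Put 10 GB in drive 1; 22 GB remain.
Put 13 GB in drive 1; 9 GB remain.
Put 11 GB in drive 2; 21 GB remain.
Put 11 GB in drive 2; 10 GB remain.
Put 13 GB in drive 3; 19 GB remain.
Put 11 GB in drive 3; 8 GB remain.
Put 11 GB in drive 4; 21 GB remain.
Put 11 GB in drive 4; 10 GB remain.
Put 10 GB in drive 2; 0 GB remain.
Put 13 GB in drive 5; 19 GB remain.
Put 13 GB in drive 5; 6 GB remain.
Put 11 GB in drive 6; 21 GB remain.
Put 10 GB in drive 4; 0 GB remain.
Put 11 GB in drive 6; 10 GB remain.
Put 13 GB in drive 7; 19 GB remain.
7 drives × 32 GB = 224 GB; used 172 GB; unused 52 GB.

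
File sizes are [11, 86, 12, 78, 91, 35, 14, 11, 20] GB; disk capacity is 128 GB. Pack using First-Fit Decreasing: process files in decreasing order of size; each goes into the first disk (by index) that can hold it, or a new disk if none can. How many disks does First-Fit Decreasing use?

Sorted descending: 91, 86, 78, 35, 20, 14, 12, 11, 11.
disk 1: place 91 GB, 37 GB left
disk 2: place 86 GB, 42 GB left
disk 3: place 78 GB, 50 GB left
disk 1: place 35 GB, 2 GB left
disk 2: place 20 GB, 22 GB left
disk 2: place 14 GB, 8 GB left
disk 3: place 12 GB, 38 GB left
disk 3: place 11 GB, 27 GB left
disk 3: place 11 GB, 16 GB left

3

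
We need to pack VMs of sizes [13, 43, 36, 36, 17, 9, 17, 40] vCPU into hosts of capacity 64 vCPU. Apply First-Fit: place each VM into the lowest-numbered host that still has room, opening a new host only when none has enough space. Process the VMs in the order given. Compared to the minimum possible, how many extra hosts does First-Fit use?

First-Fit: [13,43] [36,17,9] [36,17] [40] → 4 hosts.
Total size 211 vCPU; any packing needs at least ⌈211/64⌉ = 4 hosts.
So 4 is already optimal.

0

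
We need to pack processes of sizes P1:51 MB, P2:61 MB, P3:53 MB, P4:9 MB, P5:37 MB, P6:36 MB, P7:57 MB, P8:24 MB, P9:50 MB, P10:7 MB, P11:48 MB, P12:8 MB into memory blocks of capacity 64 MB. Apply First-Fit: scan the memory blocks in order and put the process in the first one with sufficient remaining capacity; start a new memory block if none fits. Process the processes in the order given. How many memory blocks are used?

8

memory block 1: place P1 (51 MB), 13 MB left
memory block 2: place P2 (61 MB), 3 MB left
memory block 3: place P3 (53 MB), 11 MB left
memory block 1: place P4 (9 MB), 4 MB left
memory block 4: place P5 (37 MB), 27 MB left
memory block 5: place P6 (36 MB), 28 MB left
memory block 6: place P7 (57 MB), 7 MB left
memory block 4: place P8 (24 MB), 3 MB left
memory block 7: place P9 (50 MB), 14 MB left
memory block 3: place P10 (7 MB), 4 MB left
memory block 8: place P11 (48 MB), 16 MB left
memory block 5: place P12 (8 MB), 20 MB left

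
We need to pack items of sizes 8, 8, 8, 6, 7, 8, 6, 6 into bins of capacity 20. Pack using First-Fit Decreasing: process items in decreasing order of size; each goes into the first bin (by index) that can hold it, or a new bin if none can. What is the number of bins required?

4

Sorted descending: 8, 8, 8, 8, 7, 6, 6, 6.
Put 8 in bin 1; 12 remain.
Put 8 in bin 1; 4 remain.
Put 8 in bin 2; 12 remain.
Put 8 in bin 2; 4 remain.
Put 7 in bin 3; 13 remain.
Put 6 in bin 3; 7 remain.
Put 6 in bin 3; 1 remain.
Put 6 in bin 4; 14 remain.
Final bins: [8,8] [8,8] [7,6,6] [6].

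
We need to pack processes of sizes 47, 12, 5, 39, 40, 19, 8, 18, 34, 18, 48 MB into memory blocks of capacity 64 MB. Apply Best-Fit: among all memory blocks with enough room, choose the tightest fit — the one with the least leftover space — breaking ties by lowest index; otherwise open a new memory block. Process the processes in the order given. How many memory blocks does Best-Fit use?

Put 47 MB in memory block 1; 17 MB remain.
Put 12 MB in memory block 1; 5 MB remain.
Put 5 MB in memory block 1; 0 MB remain.
Put 39 MB in memory block 2; 25 MB remain.
Put 40 MB in memory block 3; 24 MB remain.
Put 19 MB in memory block 3; 5 MB remain.
Put 8 MB in memory block 2; 17 MB remain.
Put 18 MB in memory block 4; 46 MB remain.
Put 34 MB in memory block 4; 12 MB remain.
Put 18 MB in memory block 5; 46 MB remain.
Put 48 MB in memory block 6; 16 MB remain.
Final memory blocks: [47,12,5] [39,8] [40,19] [18,34] [18] [48].

6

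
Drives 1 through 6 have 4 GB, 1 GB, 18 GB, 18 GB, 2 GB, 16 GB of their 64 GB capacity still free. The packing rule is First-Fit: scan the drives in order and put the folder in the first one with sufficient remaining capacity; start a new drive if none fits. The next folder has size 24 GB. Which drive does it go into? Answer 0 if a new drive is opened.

0

No drive has ≥ 24 GB free, so a new drive is opened.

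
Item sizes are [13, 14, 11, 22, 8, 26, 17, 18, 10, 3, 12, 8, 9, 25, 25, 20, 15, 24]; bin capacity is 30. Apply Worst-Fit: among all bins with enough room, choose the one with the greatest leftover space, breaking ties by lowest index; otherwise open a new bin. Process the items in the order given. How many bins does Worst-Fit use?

13 → bin 1 (remaining 17)
14 → bin 1 (remaining 3)
11 → bin 2 (remaining 19)
22 → bin 3 (remaining 8)
8 → bin 2 (remaining 11)
26 → bin 4 (remaining 4)
17 → bin 5 (remaining 13)
18 → bin 6 (remaining 12)
10 → bin 5 (remaining 3)
3 → bin 6 (remaining 9)
12 → bin 7 (remaining 18)
8 → bin 7 (remaining 10)
9 → bin 2 (remaining 2)
25 → bin 8 (remaining 5)
25 → bin 9 (remaining 5)
20 → bin 10 (remaining 10)
15 → bin 11 (remaining 15)
24 → bin 12 (remaining 6)
Final bins: [13,14] [11,8,9] [22] [26] [17,10] [18,3] [12,8] [25] [25] [20] [15] [24].

12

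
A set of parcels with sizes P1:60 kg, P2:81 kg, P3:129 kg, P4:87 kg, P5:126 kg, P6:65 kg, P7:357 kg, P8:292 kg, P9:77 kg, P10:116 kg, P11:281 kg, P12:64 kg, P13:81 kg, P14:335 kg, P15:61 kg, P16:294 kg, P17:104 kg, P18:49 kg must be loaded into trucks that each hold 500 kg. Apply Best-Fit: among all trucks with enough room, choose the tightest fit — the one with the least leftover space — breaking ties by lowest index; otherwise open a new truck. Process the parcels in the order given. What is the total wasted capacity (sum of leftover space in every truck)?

Put P1 (60 kg) in truck 1; 440 kg remain.
Put P2 (81 kg) in truck 1; 359 kg remain.
Put P3 (129 kg) in truck 1; 230 kg remain.
Put P4 (87 kg) in truck 1; 143 kg remain.
Put P5 (126 kg) in truck 1; 17 kg remain.
Put P6 (65 kg) in truck 2; 435 kg remain.
Put P7 (357 kg) in truck 2; 78 kg remain.
Put P8 (292 kg) in truck 3; 208 kg remain.
Put P9 (77 kg) in truck 2; 1 kg remain.
Put P10 (116 kg) in truck 3; 92 kg remain.
Put P11 (281 kg) in truck 4; 219 kg remain.
Put P12 (64 kg) in truck 3; 28 kg remain.
Put P13 (81 kg) in truck 4; 138 kg remain.
Put P14 (335 kg) in truck 5; 165 kg remain.
Put P15 (61 kg) in truck 4; 77 kg remain.
Put P16 (294 kg) in truck 6; 206 kg remain.
Put P17 (104 kg) in truck 5; 61 kg remain.
Put P18 (49 kg) in truck 5; 12 kg remain.
6 trucks × 500 kg = 3000 kg; used 2659 kg; unused 341 kg.

341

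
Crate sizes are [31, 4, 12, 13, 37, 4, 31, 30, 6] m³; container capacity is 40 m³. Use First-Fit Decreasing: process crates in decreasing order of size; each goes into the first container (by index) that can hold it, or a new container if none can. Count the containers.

Sorted descending: 37, 31, 31, 30, 13, 12, 6, 4, 4.
Put 37 m³ in container 1; 3 m³ remain.
Put 31 m³ in container 2; 9 m³ remain.
Put 31 m³ in container 3; 9 m³ remain.
Put 30 m³ in container 4; 10 m³ remain.
Put 13 m³ in container 5; 27 m³ remain.
Put 12 m³ in container 5; 15 m³ remain.
Put 6 m³ in container 2; 3 m³ remain.
Put 4 m³ in container 3; 5 m³ remain.
Put 4 m³ in container 3; 1 m³ remain.
Final containers: [37] [31,6] [31,4,4] [30] [13,12].

5 containers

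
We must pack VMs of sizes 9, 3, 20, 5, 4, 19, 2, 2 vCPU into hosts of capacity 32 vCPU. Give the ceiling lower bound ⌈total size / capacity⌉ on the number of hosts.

Total size = 9 + 3 + 20 + 5 + 4 + 19 + 2 + 2 = 64 vCPU.
⌈64 / 32⌉ = 2.

2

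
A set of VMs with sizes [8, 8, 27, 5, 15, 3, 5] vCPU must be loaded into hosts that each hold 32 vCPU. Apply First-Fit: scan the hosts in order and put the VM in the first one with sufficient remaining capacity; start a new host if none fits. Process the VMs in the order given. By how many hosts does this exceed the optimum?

First-Fit: [8,8,5,3,5] [27] [15] → 3 hosts.
Total size 71 vCPU; any packing needs at least ⌈71/32⌉ = 3 hosts.
So 3 is already optimal.

0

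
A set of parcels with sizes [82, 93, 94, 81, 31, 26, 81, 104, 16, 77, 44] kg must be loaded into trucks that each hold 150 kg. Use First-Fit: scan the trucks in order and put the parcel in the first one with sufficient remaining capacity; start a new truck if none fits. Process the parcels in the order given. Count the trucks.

truck 1: place 82 kg, 68 kg left
truck 2: place 93 kg, 57 kg left
truck 3: place 94 kg, 56 kg left
truck 4: place 81 kg, 69 kg left
truck 1: place 31 kg, 37 kg left
truck 1: place 26 kg, 11 kg left
truck 5: place 81 kg, 69 kg left
truck 6: place 104 kg, 46 kg left
truck 2: place 16 kg, 41 kg left
truck 7: place 77 kg, 73 kg left
truck 3: place 44 kg, 12 kg left

7 trucks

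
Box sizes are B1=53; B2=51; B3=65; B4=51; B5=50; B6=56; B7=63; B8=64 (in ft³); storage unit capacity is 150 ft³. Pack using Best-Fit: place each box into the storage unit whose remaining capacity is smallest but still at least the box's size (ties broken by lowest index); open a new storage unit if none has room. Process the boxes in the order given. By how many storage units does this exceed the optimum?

Best-Fit: [53,51] [65,51] [50,56] [63,64] → 4 storage units.
Total size 453 ft³; any packing needs at least ⌈453/150⌉ = 4 storage units.
So 4 is already optimal.

0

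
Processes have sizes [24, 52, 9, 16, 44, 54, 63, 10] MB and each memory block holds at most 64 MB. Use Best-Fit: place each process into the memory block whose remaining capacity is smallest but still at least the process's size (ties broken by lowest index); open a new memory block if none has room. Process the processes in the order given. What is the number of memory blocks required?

5

Put 24 MB in memory block 1; 40 MB remain.
Put 52 MB in memory block 2; 12 MB remain.
Put 9 MB in memory block 2; 3 MB remain.
Put 16 MB in memory block 1; 24 MB remain.
Put 44 MB in memory block 3; 20 MB remain.
Put 54 MB in memory block 4; 10 MB remain.
Put 63 MB in memory block 5; 1 MB remain.
Put 10 MB in memory block 4; 0 MB remain.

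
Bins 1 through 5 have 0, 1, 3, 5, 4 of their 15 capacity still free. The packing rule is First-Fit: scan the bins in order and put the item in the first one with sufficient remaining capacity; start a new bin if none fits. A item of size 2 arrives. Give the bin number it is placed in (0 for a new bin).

3

Bins with room: bin 3 (3), bin 4 (5), bin 5 (4).
The first with room is bin 3.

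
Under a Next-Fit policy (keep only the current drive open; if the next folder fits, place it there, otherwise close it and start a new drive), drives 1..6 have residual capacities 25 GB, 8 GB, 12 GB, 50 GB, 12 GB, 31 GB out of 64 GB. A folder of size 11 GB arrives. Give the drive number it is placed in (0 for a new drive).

6

Next-Fit only looks at drive 6, which has 31 GB free.
11 GB fits there.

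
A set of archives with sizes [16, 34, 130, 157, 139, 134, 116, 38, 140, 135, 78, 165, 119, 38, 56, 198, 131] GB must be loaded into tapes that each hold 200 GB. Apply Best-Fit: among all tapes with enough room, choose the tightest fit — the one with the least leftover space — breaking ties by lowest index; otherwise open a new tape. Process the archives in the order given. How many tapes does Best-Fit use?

16 GB → tape 1 (remaining 184 GB)
34 GB → tape 1 (remaining 150 GB)
130 GB → tape 1 (remaining 20 GB)
157 GB → tape 2 (remaining 43 GB)
139 GB → tape 3 (remaining 61 GB)
134 GB → tape 4 (remaining 66 GB)
116 GB → tape 5 (remaining 84 GB)
38 GB → tape 2 (remaining 5 GB)
140 GB → tape 6 (remaining 60 GB)
135 GB → tape 7 (remaining 65 GB)
78 GB → tape 5 (remaining 6 GB)
165 GB → tape 8 (remaining 35 GB)
119 GB → tape 9 (remaining 81 GB)
38 GB → tape 6 (remaining 22 GB)
56 GB → tape 3 (remaining 5 GB)
198 GB → tape 10 (remaining 2 GB)
131 GB → tape 11 (remaining 69 GB)

11 tapes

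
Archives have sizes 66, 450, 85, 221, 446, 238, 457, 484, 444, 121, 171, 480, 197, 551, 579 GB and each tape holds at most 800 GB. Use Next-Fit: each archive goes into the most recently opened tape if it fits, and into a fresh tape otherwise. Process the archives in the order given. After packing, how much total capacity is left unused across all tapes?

1410

66 GB → tape 1 (remaining 734 GB)
450 GB → tape 1 (remaining 284 GB)
85 GB → tape 1 (remaining 199 GB)
221 GB → tape 2 (remaining 579 GB)
446 GB → tape 2 (remaining 133 GB)
238 GB → tape 3 (remaining 562 GB)
457 GB → tape 3 (remaining 105 GB)
484 GB → tape 4 (remaining 316 GB)
444 GB → tape 5 (remaining 356 GB)
121 GB → tape 5 (remaining 235 GB)
171 GB → tape 5 (remaining 64 GB)
480 GB → tape 6 (remaining 320 GB)
197 GB → tape 6 (remaining 123 GB)
551 GB → tape 7 (remaining 249 GB)
579 GB → tape 8 (remaining 221 GB)
8 tapes × 800 GB = 6400 GB; used 4990 GB; unused 1410 GB.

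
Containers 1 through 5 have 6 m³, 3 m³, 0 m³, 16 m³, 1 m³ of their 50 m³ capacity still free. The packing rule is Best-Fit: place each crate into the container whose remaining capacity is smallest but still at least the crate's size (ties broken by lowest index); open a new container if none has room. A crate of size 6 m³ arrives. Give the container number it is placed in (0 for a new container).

1

Containers with room: container 1 (6 m³), container 4 (16 m³).
Tightest fit is container 1 with 6 m³ free.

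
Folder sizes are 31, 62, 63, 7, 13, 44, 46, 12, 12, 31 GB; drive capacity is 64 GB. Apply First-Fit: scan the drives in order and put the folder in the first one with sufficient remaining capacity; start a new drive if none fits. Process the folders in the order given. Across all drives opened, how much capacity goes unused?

63

Put 31 GB in drive 1; 33 GB remain.
Put 62 GB in drive 2; 2 GB remain.
Put 63 GB in drive 3; 1 GB remain.
Put 7 GB in drive 1; 26 GB remain.
Put 13 GB in drive 1; 13 GB remain.
Put 44 GB in drive 4; 20 GB remain.
Put 46 GB in drive 5; 18 GB remain.
Put 12 GB in drive 1; 1 GB remain.
Put 12 GB in drive 4; 8 GB remain.
Put 31 GB in drive 6; 33 GB remain.
6 drives × 64 GB = 384 GB; used 321 GB; unused 63 GB.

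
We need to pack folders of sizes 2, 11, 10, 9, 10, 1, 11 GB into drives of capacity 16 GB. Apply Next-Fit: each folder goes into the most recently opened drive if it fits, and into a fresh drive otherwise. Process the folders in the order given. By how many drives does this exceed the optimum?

0

Next-Fit: [2,11] [10] [9] [10,1] [11] → 5 drives.
5 folders exceed 8 GB (half the capacity), and no two of those can share a drive, so at least 5 drives are needed.
So 5 is already optimal.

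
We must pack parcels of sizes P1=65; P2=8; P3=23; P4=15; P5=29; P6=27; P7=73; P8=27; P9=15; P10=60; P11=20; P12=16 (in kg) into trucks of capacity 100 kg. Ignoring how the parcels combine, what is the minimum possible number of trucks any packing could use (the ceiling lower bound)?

4 trucks

Total size = 65 + 8 + 23 + 15 + 29 + 27 + 73 + 27 + 15 + 60 + 20 + 16 = 378 kg.
⌈378 / 100⌉ = 4.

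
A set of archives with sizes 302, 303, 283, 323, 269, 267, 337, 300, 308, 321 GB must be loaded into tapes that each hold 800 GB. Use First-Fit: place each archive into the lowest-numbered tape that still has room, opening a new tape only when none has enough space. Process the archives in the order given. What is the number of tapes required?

5 tapes

302 GB → tape 1 (remaining 498 GB)
303 GB → tape 1 (remaining 195 GB)
283 GB → tape 2 (remaining 517 GB)
323 GB → tape 2 (remaining 194 GB)
269 GB → tape 3 (remaining 531 GB)
267 GB → tape 3 (remaining 264 GB)
337 GB → tape 4 (remaining 463 GB)
300 GB → tape 4 (remaining 163 GB)
308 GB → tape 5 (remaining 492 GB)
321 GB → tape 5 (remaining 171 GB)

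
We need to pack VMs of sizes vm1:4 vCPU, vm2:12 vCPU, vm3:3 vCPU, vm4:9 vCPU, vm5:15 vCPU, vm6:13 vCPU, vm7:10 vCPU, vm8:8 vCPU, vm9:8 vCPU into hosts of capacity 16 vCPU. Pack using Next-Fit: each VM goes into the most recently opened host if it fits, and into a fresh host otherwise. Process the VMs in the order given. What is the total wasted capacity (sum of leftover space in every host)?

Put vm1 (4 vCPU) in host 1; 12 vCPU remain.
Put vm2 (12 vCPU) in host 1; 0 vCPU remain.
Put vm3 (3 vCPU) in host 2; 13 vCPU remain.
Put vm4 (9 vCPU) in host 2; 4 vCPU remain.
Put vm5 (15 vCPU) in host 3; 1 vCPU remain.
Put vm6 (13 vCPU) in host 4; 3 vCPU remain.
Put vm7 (10 vCPU) in host 5; 6 vCPU remain.
Put vm8 (8 vCPU) in host 6; 8 vCPU remain.
Put vm9 (8 vCPU) in host 6; 0 vCPU remain.
6 hosts × 16 vCPU = 96 vCPU; used 82 vCPU; unused 14 vCPU.

14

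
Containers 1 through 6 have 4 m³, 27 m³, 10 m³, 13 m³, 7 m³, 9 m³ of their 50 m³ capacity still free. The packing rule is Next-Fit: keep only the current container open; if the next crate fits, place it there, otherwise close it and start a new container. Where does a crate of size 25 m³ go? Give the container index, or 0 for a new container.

0

Next-Fit only looks at container 6, which has 9 m³ free.
25 m³ does not fit, so a new container is opened.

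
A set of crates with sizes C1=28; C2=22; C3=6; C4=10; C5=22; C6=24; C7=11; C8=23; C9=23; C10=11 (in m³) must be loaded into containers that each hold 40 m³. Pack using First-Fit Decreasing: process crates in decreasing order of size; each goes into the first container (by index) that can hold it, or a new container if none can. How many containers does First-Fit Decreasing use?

6

Sorted descending: 28, 24, 23, 23, 22, 22, 11, 11, 10, 6.
Put 28 m³ in container 1; 12 m³ remain.
Put 24 m³ in container 2; 16 m³ remain.
Put 23 m³ in container 3; 17 m³ remain.
Put 23 m³ in container 4; 17 m³ remain.
Put 22 m³ in container 5; 18 m³ remain.
Put 22 m³ in container 6; 18 m³ remain.
Put 11 m³ in container 1; 1 m³ remain.
Put 11 m³ in container 2; 5 m³ remain.
Put 10 m³ in container 3; 7 m³ remain.
Put 6 m³ in container 3; 1 m³ remain.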